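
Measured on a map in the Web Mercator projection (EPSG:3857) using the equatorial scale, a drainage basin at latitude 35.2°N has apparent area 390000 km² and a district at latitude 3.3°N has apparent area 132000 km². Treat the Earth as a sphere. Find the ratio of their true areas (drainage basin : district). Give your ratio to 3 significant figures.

1.98

On Mercator the areal scale is sec²φ, so true area = apparent × cos²φ.
True area of drainage basin: 390000 × cos²(35.2°) = 390000 × 0.6677 = 260400 km².
True area of district: 132000 × cos²(3.3°) = 132000 × 0.9967 = 131600 km².
Ratio = 260400 / 131600 ≈ 1.98.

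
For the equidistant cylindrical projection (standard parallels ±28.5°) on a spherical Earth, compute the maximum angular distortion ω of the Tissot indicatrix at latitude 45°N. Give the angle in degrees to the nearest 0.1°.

12.4°

With standard parallel φ₀ = 28.5°, the equirectangular projection gives x = Rλ cos φ₀, y = Rφ, so h = 1 and k = cos 28.5° / cos φ.
At 45°: h = 1.000, k = 1.243; principal scales a = 1.243, b = 1.000.
sin(ω/2) = (a − b)/(a + b) = 0.2428/2.243 = 0.1083, so ω = 2 arcsin(0.1083) ≈ 12.4°.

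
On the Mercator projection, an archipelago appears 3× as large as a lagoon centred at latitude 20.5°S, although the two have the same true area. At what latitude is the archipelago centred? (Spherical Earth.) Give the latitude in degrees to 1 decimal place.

On Mercator, (apparent₁)/(apparent₂) = sec²φ₁ / sec²φ₂ when true areas are equal.
cos²φ₂ / cos²φ₁ = 3  ⇒  cos φ₁ = cos 20.5° / √3 = 0.9367/1.732 = 0.5408.
φ₁ = arccos(0.5408) ≈ 57.3°.

57.3°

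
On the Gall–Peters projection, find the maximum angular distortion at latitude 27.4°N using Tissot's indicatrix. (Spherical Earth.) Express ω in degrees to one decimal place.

25.9°

Gall–Peters is a cylindrical equal-area projection with standard parallels at ±45°. For cylindrical equal-area with standard parallel φ₀, h = cos φ / cos φ₀ and k = cos φ₀ / cos φ, so h·k = 1.
At 27.4°: h = 1.256, k = 0.7965; principal scales a = 1.256, b = 0.7965.
sin(ω/2) = (a − b)/(a + b) = 0.4591/2.052 = 0.2237, so ω = 2 arcsin(0.2237) ≈ 25.9°.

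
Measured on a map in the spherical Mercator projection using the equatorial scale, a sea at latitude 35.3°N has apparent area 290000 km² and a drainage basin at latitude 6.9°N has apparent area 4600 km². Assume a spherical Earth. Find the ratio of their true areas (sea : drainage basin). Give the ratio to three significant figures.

42.6

On Mercator the areal scale is sec²φ, so true area = apparent × cos²φ.
True area of sea: 290000 × cos²(35.3°) = 290000 × 0.6661 = 193200 km².
True area of drainage basin: 4600 × cos²(6.9°) = 4600 × 0.9856 = 4534 km².
Ratio = 193200 / 4534 ≈ 42.6.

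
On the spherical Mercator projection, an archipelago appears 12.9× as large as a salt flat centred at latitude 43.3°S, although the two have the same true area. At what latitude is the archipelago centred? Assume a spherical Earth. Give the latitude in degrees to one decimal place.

Mercator areal scale is sec²φ, so apparent-area ratio = sec²φ₁ / sec²φ₂ = cos²φ₂ / cos²φ₁.
cos²φ₂ / cos²φ₁ = 12.9  ⇒  cos φ₁ = cos 43.3° / √12.9 = 0.7278/3.592 = 0.2026.
φ₁ = arccos(0.2026) ≈ 78.3°.

78.3°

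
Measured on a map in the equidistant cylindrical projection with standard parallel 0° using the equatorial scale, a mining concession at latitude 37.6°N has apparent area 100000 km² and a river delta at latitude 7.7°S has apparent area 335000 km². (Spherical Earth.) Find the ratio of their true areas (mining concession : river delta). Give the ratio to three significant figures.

0.239

Plate carrée has h = 1 and k = sec φ, giving areal scale sec φ; true area = (apparent area) · cos φ.
True area of mining concession: 100000 × cos(37.6°) = 100000 × 0.7923 = 79230 km².
True area of river delta: 335000 × cos(7.7°) = 335000 × 0.9910 = 332000 km².
Ratio = 79230 / 332000 ≈ 0.239.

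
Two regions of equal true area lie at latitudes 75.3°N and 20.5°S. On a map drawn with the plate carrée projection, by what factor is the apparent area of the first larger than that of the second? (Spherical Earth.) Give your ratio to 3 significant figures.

Plate carrée maps x = Rλ, y = Rφ. The meridian scale is h = 1 and the parallel scale is k = 1/cos φ = sec φ.
Areal scale at 75.3°: h·k = 1.000 × 3.941 = 3.941.
Areal scale at 20.5°: h·k = 1.000 × 1.068 = 1.068.
Ratio = 3.941/1.068 ≈ 3.69.

3.69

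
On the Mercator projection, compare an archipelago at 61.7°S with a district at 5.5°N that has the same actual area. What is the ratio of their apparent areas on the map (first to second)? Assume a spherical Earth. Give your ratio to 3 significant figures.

4.41

On Mercator, area is exaggerated by sec²φ = 1/cos²φ.
At 61.7°: sec²(61.7°) = 1/0.4741² = 4.449.
At 5.5°: sec²(5.5°) = 1/0.9954² = 1.009.
Ratio = 4.449/1.009 = cos²(5.5°)/cos²(61.7°) ≈ 4.41.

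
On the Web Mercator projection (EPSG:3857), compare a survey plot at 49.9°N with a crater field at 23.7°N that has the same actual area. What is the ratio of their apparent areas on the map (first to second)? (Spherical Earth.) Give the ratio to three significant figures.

On Mercator, area is exaggerated by sec²φ = 1/cos²φ.
At 49.9°: sec²(49.9°) = 1/0.6441² = 2.410.
At 23.7°: sec²(23.7°) = 1/0.9157² = 1.193.
Ratio = 2.410/1.193 = cos²(23.7°)/cos²(49.9°) ≈ 2.02.

2.02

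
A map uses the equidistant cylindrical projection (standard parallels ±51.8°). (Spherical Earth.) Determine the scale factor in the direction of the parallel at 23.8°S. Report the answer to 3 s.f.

0.676

With standard parallel φ₀ = 51.8°, the equirectangular projection gives x = Rλ cos φ₀, y = Rφ, so h = 1 and k = cos 51.8° / cos φ.
k = cos 51.8° / cos 23.8° = 0.6184/0.9150 = 0.6759.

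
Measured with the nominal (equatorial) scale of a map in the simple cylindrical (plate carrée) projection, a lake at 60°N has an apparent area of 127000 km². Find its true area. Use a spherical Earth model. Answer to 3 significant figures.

In the plate carrée (x = Rλ, y = Rφ), meridians are true-scale (h = 1) and parallels are stretched by k = sec φ.
Areal scale = h·k = 1 × sec φ; at 60°, h = 1.000, k = 2.000, so h·k = 2.000.
True area = apparent / (areal scale) = 127000 / 2.000 ≈ 63500 km².

63500 km²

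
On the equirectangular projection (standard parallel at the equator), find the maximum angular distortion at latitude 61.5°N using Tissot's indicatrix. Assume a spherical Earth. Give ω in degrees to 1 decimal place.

For the equirectangular projection with φ₀ = 0 (plate carrée), h = 1 along meridians and k = sec φ along parallels.
At 61.5°: h = 1.000, k = 2.096; principal scales a = 2.096, b = 1.000.
sin(ω/2) = (a − b)/(a + b) = 1.096/3.096 = 0.3540, so ω = 2 arcsin(0.3540) ≈ 41.5°.

41.5°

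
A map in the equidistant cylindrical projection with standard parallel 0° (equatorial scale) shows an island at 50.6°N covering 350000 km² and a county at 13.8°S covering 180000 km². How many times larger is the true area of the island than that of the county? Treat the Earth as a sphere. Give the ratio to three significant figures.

Plate carrée has h = 1 and k = sec φ, giving areal scale sec φ; true area = (apparent area) · cos φ.
True area of island: 350000 × cos(50.6°) = 350000 × 0.6347 = 222200 km².
True area of county: 180000 × cos(13.8°) = 180000 × 0.9711 = 174800 km².
Ratio = 222200 / 174800 ≈ 1.27.

1.27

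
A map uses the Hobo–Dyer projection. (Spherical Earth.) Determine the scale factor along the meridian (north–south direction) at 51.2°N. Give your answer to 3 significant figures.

Hobo–Dyer is a cylindrical equal-area projection with standard parallels at ±37.5°. For cylindrical equal-area with standard parallel φ₀, h = cos φ / cos φ₀ and k = cos φ₀ / cos φ, so h·k = 1.
h = cos 51.2° / cos 37.5° = 0.6266/0.7934 = 0.7898.

0.790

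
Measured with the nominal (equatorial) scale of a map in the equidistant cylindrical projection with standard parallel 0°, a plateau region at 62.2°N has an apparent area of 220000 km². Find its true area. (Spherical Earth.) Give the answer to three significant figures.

103000 km²

Plate carrée maps x = Rλ, y = Rφ. The meridian scale is h = 1 and the parallel scale is k = 1/cos φ = sec φ.
Areal scale = h·k = 1 × sec φ; at 62.2°, h = 1.000, k = 2.144, so h·k = 2.144.
True area = apparent / (areal scale) = 220000 / 2.144 ≈ 103000 km².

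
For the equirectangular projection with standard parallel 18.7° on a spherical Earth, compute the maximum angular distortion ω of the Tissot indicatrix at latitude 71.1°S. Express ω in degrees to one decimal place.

58.7°

The equidistant cylindrical projection with φ₀ = 18.7° has h = 1 (meridians true) and k = cos φ₀ / cos φ along parallels.
At 71.1°: h = 1.000, k = 2.924; principal scales a = 2.924, b = 1.000.
sin(ω/2) = (a − b)/(a + b) = 1.924/3.924 = 0.4903, so ω = 2 arcsin(0.4903) ≈ 58.7°.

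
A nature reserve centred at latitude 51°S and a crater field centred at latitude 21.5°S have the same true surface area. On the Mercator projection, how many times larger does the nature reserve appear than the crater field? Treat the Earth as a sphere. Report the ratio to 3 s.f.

Mercator areal scale is sec²φ.
At 51°: sec²(51°) = 1/0.6293² = 2.525.
At 21.5°: sec²(21.5°) = 1/0.9304² = 1.155.
Ratio = 2.525/1.155 = cos²(21.5°)/cos²(51°) ≈ 2.19.

2.19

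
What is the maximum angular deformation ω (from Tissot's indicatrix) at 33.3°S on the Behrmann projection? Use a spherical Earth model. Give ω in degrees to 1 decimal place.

4.1°

The Behrmann projection is cylindrical equal-area with φ₀ = 30°. A cylindrical equal-area projection with standard parallel φ₀ has meridian scale h = cos φ / cos φ₀ and parallel scale k = cos φ₀ / cos φ (so areas are preserved, h·k = 1).
At 33.3°: h = 0.9651, k = 1.036; principal scales a = 1.036, b = 0.9651.
sin(ω/2) = (a − b)/(a + b) = 0.07105/2.001 = 0.03550, so ω = 2 arcsin(0.03550) ≈ 4.1°.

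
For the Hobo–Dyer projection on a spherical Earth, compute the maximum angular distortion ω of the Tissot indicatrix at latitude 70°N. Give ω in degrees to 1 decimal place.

86.7°

The Hobo–Dyer projection is cylindrical equal-area with φ₀ = 37.5°. Cylindrical equal-area (φ₀ = 37.5°): h = cos φ / cos 37.5° along meridians, k = cos 37.5° / cos φ along parallels; h·k = 1.
At 70°: h = 0.4311, k = 2.320; principal scales a = 2.320, b = 0.4311.
sin(ω/2) = (a − b)/(a + b) = 1.889/2.751 = 0.6865, so ω = 2 arcsin(0.6865) ≈ 86.7°.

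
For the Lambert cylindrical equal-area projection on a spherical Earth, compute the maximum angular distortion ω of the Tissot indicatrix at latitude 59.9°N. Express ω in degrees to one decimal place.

The Lambert cylindrical equal-area projection is the cylindrical equal-area projection with its standard parallel at the equator (φ₀ = 0). Cylindrical equal-area (φ₀ = 0°): h = cos φ / cos 0° along meridians, k = cos 0° / cos φ along parallels; h·k = 1.
At 59.9°: h = 0.5015, k = 1.994; principal scales a = 1.994, b = 0.5015.
sin(ω/2) = (a − b)/(a + b) = 1.492/2.495 = 0.5981, so ω = 2 arcsin(0.5981) ≈ 73.5°.

73.5°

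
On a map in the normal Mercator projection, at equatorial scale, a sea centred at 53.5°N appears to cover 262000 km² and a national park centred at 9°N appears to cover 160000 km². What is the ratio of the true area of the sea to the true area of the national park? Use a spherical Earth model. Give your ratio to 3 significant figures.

0.594

Since Mercator area scale is 1/cos²φ, the true area equals the apparent area multiplied by cos²φ.
True area of sea: 262000 × cos²(53.5°) = 262000 × 0.3538 = 92700 km².
True area of national park: 160000 × cos²(9°) = 160000 × 0.9755 = 156100 km².
Ratio = 92700 / 156100 ≈ 0.594.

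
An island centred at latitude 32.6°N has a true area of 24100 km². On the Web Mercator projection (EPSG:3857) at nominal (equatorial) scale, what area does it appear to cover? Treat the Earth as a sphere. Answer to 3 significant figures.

Mercator is conformal, so the point scale is isotropic: h = k = sec φ = 1/cos φ.
Areal scale = k² = sec²φ = 1/cos²(32.6°) = 1/0.8425² = 1.409.
Apparent area = 24100 × 1.409 ≈ 34000 km².

34000 km²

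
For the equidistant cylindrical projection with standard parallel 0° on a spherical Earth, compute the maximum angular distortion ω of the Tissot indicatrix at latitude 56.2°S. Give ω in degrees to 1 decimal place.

33.1°

Plate carrée maps x = Rλ, y = Rφ. The meridian scale is h = 1 and the parallel scale is k = 1/cos φ = sec φ.
At 56.2°: h = 1.000, k = 1.798; principal scales a = 1.798, b = 1.000.
sin(ω/2) = (a − b)/(a + b) = 0.7976/2.798 = 0.2851, so ω = 2 arcsin(0.2851) ≈ 33.1°.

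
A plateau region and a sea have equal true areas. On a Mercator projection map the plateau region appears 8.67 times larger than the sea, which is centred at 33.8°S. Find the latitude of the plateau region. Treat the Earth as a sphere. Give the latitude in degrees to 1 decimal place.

73.6°

On Mercator, (apparent₁)/(apparent₂) = sec²φ₁ / sec²φ₂ when true areas are equal.
cos²φ₂ / cos²φ₁ = 8.67  ⇒  cos φ₁ = cos 33.8° / √8.67 = 0.8310/2.944 = 0.2822.
φ₁ = arccos(0.2822) ≈ 73.6°.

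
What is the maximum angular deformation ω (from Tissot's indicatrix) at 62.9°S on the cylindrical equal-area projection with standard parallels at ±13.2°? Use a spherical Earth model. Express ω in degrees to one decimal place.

79.7°

For cylindrical equal-area with standard parallel φ₀, h = cos φ / cos φ₀ and k = cos φ₀ / cos φ, so h·k = 1.
At 62.9°: h = 0.4679, k = 2.137; principal scales a = 2.137, b = 0.4679.
sin(ω/2) = (a − b)/(a + b) = 1.669/2.605 = 0.6408, so ω = 2 arcsin(0.6408) ≈ 79.7°.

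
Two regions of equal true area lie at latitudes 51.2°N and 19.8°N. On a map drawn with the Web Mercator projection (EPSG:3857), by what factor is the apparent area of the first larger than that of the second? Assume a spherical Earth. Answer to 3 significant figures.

Mercator areal scale is sec²φ.
At 51.2°: sec²(51.2°) = 1/0.6266² = 2.547.
At 19.8°: sec²(19.8°) = 1/0.9409² = 1.130.
Ratio = 2.547/1.130 = cos²(19.8°)/cos²(51.2°) ≈ 2.25.

2.25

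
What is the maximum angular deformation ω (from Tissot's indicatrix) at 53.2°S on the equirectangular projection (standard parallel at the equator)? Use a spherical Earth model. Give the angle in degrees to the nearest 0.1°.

For the equirectangular projection with φ₀ = 0 (plate carrée), h = 1 along meridians and k = sec φ along parallels.
At 53.2°: h = 1.000, k = 1.669; principal scales a = 1.669, b = 1.000.
sin(ω/2) = (a − b)/(a + b) = 0.6694/2.669 = 0.2508, so ω = 2 arcsin(0.2508) ≈ 29.0°.

29.0°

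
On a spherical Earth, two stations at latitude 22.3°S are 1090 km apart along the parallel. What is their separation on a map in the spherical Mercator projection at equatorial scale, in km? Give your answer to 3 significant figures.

1180 km

The Mercator projection is conformal; its linear scale factor is the same in every direction and equals sec φ = 1/cos φ.
Along the parallel, k = sec 22.3° = 1/0.9252 = 1.081.
Map distance = 1090 × 1.081 ≈ 1180 km.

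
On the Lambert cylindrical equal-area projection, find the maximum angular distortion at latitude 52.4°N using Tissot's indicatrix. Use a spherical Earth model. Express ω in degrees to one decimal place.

The Lambert cylindrical equal-area projection is the cylindrical equal-area projection with its standard parallel at the equator (φ₀ = 0). For cylindrical equal-area with standard parallel φ₀, h = cos φ / cos φ₀ and k = cos φ₀ / cos φ, so h·k = 1.
At 52.4°: h = 0.6101, k = 1.639; principal scales a = 1.639, b = 0.6101.
sin(ω/2) = (a − b)/(a + b) = 1.029/2.249 = 0.4574, so ω = 2 arcsin(0.4574) ≈ 54.4°.

54.4°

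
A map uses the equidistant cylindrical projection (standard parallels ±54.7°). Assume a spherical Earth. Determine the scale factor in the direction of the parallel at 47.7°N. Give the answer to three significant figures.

0.859

With standard parallel φ₀ = 54.7°, the equirectangular projection gives x = Rλ cos φ₀, y = Rφ, so h = 1 and k = cos 54.7° / cos φ.
k = cos 54.7° / cos 47.7° = 0.5779/0.6730 = 0.8586.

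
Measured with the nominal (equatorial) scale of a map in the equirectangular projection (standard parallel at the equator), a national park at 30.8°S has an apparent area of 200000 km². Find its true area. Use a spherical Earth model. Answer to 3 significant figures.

In the plate carrée (x = Rλ, y = Rφ), meridians are true-scale (h = 1) and parallels are stretched by k = sec φ.
Areal scale = h·k = 1 × sec φ; at 30.8°, h = 1.000, k = 1.164, so h·k = 1.164.
True area = apparent / (areal scale) = 200000 / 1.164 ≈ 172000 km².

172000 km²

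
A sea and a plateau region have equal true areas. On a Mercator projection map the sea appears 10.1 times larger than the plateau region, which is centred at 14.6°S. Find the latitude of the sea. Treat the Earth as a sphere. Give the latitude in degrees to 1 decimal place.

72.3°

On Mercator, (apparent₁)/(apparent₂) = sec²φ₁ / sec²φ₂ when true areas are equal.
cos²φ₂ / cos²φ₁ = 10.1  ⇒  cos φ₁ = cos 14.6° / √10.1 = 0.9677/3.178 = 0.3045.
φ₁ = arccos(0.3045) ≈ 72.3°.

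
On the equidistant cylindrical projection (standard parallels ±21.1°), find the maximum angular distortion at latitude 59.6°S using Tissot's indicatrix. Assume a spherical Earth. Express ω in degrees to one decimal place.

The equidistant cylindrical projection with φ₀ = 21.1° has h = 1 (meridians true) and k = cos φ₀ / cos φ along parallels.
At 59.6°: h = 1.000, k = 1.844; principal scales a = 1.844, b = 1.000.
sin(ω/2) = (a − b)/(a + b) = 0.8437/2.844 = 0.2967, so ω = 2 arcsin(0.2967) ≈ 34.5°.

34.5°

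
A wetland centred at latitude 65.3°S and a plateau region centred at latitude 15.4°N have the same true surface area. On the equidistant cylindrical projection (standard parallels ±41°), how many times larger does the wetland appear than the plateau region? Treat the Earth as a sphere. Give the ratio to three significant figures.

With standard parallel φ₀ = 41°, the equirectangular projection gives x = Rλ cos φ₀, y = Rφ, so h = 1 and k = cos 41° / cos φ.
Areal scale at 65.3°: h·k = 1.000 × 1.806 = 1.806.
Areal scale at 15.4°: h·k = 1.000 × 0.7828 = 0.7828.
Ratio = 1.806/0.7828 ≈ 2.31.

2.31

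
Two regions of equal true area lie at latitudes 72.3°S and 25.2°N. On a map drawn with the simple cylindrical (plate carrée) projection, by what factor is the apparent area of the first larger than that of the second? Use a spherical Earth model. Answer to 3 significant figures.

2.98

For the equirectangular projection with φ₀ = 0 (plate carrée), h = 1 along meridians and k = sec φ along parallels.
Areal scale at 72.3°: h·k = 1.000 × 3.289 = 3.289.
Areal scale at 25.2°: h·k = 1.000 × 1.105 = 1.105.
Ratio = 3.289/1.105 ≈ 2.98.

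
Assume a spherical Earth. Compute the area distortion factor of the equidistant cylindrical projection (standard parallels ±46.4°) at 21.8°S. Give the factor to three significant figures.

The equidistant cylindrical projection with φ₀ = 46.4° has h = 1 (meridians true) and k = cos φ₀ / cos φ along parallels.
Areal scale = h·k = 1 × cos φ₀ / cos φ; at 21.8°, h = 1.000, k = 0.7427, so h·k = 0.7427.

0.743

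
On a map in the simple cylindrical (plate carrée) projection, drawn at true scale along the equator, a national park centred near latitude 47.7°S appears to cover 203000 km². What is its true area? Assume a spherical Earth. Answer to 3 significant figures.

Plate carrée maps x = Rλ, y = Rφ. The meridian scale is h = 1 and the parallel scale is k = 1/cos φ = sec φ.
Areal scale = h·k = 1 × sec φ; at 47.7°, h = 1.000, k = 1.486, so h·k = 1.486.
True area = apparent / (areal scale) = 203000 / 1.486 ≈ 137000 km².

137000 km²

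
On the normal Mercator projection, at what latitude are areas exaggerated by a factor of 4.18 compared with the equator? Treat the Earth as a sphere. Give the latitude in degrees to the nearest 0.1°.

60.7°

Mercator areal scale is sec²φ.
sec²φ = 4.18  ⇒  cos²φ = 0.2392  ⇒  cos φ = 0.4891.
φ = arccos(0.4891) ≈ 60.7°.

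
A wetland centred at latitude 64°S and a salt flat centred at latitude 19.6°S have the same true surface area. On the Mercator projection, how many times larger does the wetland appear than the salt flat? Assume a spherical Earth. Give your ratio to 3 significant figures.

Mercator areal scale is sec²φ.
At 64°: sec²(64°) = 1/0.4384² = 5.204.
At 19.6°: sec²(19.6°) = 1/0.9421² = 1.127.
Ratio = 5.204/1.127 = cos²(19.6°)/cos²(64°) ≈ 4.62.

4.62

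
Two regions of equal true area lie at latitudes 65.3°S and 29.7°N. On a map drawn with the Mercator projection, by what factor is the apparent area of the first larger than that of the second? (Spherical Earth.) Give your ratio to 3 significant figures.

4.32

Mercator is conformal with k = sec φ, so areal scale = k² = sec²φ.
At 65.3°: sec²(65.3°) = 1/0.4179² = 5.727.
At 29.7°: sec²(29.7°) = 1/0.8686² = 1.325.
Ratio = 5.727/1.325 = cos²(29.7°)/cos²(65.3°) ≈ 4.32.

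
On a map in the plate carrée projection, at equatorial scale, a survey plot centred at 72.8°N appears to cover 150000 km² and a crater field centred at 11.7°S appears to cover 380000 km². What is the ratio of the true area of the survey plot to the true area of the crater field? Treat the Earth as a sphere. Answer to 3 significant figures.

0.119

On the plate carrée, areal scale = h·k = 1 × sec φ, so true area = apparent × cos φ.
True area of survey plot: 150000 × cos(72.8°) = 150000 × 0.2957 = 44360 km².
True area of crater field: 380000 × cos(11.7°) = 380000 × 0.9792 = 372100 km².
Ratio = 44360 / 372100 ≈ 0.119.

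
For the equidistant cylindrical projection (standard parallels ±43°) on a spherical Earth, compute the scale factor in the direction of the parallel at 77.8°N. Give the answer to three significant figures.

The equidistant cylindrical projection with φ₀ = 43° has h = 1 (meridians true) and k = cos φ₀ / cos φ along parallels.
k = cos 43° / cos 77.8° = 0.7314/0.2113 = 3.461.

3.46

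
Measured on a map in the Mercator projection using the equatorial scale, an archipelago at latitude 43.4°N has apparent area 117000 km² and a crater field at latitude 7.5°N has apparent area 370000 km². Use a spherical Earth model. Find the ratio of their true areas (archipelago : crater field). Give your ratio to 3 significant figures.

Mercator's areal exaggeration is sec²φ; hence true area = (apparent area) · cos²φ.
True area of archipelago: 117000 × cos²(43.4°) = 117000 × 0.5279 = 61770 km².
True area of crater field: 370000 × cos²(7.5°) = 370000 × 0.9830 = 363700 km².
Ratio = 61770 / 363700 ≈ 0.170.

0.170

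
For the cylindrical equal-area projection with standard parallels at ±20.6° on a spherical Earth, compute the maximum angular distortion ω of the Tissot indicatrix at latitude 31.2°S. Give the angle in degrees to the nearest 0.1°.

For cylindrical equal-area with standard parallel φ₀, h = cos φ / cos φ₀ and k = cos φ₀ / cos φ, so h·k = 1.
At 31.2°: h = 0.9138, k = 1.094; principal scales a = 1.094, b = 0.9138.
sin(ω/2) = (a − b)/(a + b) = 0.1805/2.008 = 0.08991, so ω = 2 arcsin(0.08991) ≈ 10.3°.

10.3°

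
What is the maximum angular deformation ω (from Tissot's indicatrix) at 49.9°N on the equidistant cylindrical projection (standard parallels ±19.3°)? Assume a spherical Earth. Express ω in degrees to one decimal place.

21.8°

In the equirectangular projection with standard parallel φ₀ = 19.3° (x = Rλ cos φ₀, y = Rφ), meridians are true-scale (h = 1) and the parallel scale is k = cos φ₀ / cos φ.
At 49.9°: h = 1.000, k = 1.465; principal scales a = 1.465, b = 1.000.
sin(ω/2) = (a − b)/(a + b) = 0.4652/2.465 = 0.1887, so ω = 2 arcsin(0.1887) ≈ 21.8°.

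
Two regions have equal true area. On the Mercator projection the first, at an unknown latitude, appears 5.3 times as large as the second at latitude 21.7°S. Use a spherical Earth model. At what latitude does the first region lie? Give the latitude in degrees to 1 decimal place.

On Mercator, (apparent₁)/(apparent₂) = sec²φ₁ / sec²φ₂ when true areas are equal.
cos²φ₂ / cos²φ₁ = 5.3  ⇒  cos φ₁ = cos 21.7° / √5.3 = 0.9291/2.302 = 0.4036.
φ₁ = arccos(0.4036) ≈ 66.2°.

66.2°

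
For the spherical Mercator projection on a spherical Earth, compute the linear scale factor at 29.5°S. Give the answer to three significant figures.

1.15

Mercator is conformal, so the point scale is isotropic: h = k = sec φ = 1/cos φ.
k = 1/cos 29.5° = 1/0.8704 = 1.149.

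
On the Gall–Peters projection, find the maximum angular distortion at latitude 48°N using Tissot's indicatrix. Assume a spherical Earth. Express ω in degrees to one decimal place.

The Gall–Peters projection is cylindrical equal-area with φ₀ = 45°. A cylindrical equal-area projection with standard parallel φ₀ has meridian scale h = cos φ / cos φ₀ and parallel scale k = cos φ₀ / cos φ (so areas are preserved, h·k = 1).
At 48°: h = 0.9463, k = 1.057; principal scales a = 1.057, b = 0.9463.
sin(ω/2) = (a − b)/(a + b) = 0.1105/2.003 = 0.05515, so ω = 2 arcsin(0.05515) ≈ 6.3°.

6.3°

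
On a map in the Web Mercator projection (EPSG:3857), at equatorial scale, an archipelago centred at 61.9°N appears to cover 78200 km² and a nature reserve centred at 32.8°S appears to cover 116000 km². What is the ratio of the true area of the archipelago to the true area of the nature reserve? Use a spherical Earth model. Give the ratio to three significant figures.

Mercator's areal exaggeration is sec²φ; hence true area = (apparent area) · cos²φ.
True area of archipelago: 78200 × cos²(61.9°) = 78200 × 0.2219 = 17350 km².
True area of nature reserve: 116000 × cos²(32.8°) = 116000 × 0.7066 = 81960 km².
Ratio = 17350 / 81960 ≈ 0.212.

0.212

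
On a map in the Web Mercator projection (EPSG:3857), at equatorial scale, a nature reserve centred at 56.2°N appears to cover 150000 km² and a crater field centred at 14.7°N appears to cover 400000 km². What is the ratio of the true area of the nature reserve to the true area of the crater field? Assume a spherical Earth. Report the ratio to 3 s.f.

On Mercator the areal scale is sec²φ, so true area = apparent × cos²φ.
True area of nature reserve: 150000 × cos²(56.2°) = 150000 × 0.3095 = 46420 km².
True area of crater field: 400000 × cos²(14.7°) = 400000 × 0.9356 = 374200 km².
Ratio = 46420 / 374200 ≈ 0.124.

0.124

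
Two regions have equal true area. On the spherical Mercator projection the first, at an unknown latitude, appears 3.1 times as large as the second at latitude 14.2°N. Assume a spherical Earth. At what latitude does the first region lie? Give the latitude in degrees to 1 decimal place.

Mercator areal scale is sec²φ, so apparent-area ratio = sec²φ₁ / sec²φ₂ = cos²φ₂ / cos²φ₁.
cos²φ₂ / cos²φ₁ = 3.1  ⇒  cos φ₁ = cos 14.2° / √3.1 = 0.9694/1.761 = 0.5506.
φ₁ = arccos(0.5506) ≈ 56.6°.

56.6°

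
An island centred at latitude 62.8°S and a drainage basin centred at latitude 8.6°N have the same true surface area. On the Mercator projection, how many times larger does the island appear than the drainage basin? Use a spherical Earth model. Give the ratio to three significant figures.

On Mercator, area is exaggerated by sec²φ = 1/cos²φ.
At 62.8°: sec²(62.8°) = 1/0.4571² = 4.786.
At 8.6°: sec²(8.6°) = 1/0.9888² = 1.023.
Ratio = 4.786/1.023 = cos²(8.6°)/cos²(62.8°) ≈ 4.68.

4.68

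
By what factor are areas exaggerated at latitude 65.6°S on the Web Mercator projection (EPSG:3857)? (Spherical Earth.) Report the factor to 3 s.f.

5.86

The Mercator projection is conformal; its linear scale factor is the same in every direction and equals sec φ = 1/cos φ.
Areal scale = k² = sec²φ = 1/cos²(65.6°) = 1/0.4131² = 5.860.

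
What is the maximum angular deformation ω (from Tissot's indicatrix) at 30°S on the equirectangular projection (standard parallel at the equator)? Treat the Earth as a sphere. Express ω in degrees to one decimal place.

8.2°

Plate carrée maps x = Rλ, y = Rφ. The meridian scale is h = 1 and the parallel scale is k = 1/cos φ = sec φ.
At 30°: h = 1.000, k = 1.155; principal scales a = 1.155, b = 1.000.
sin(ω/2) = (a − b)/(a + b) = 0.1547/2.155 = 0.07180, so ω = 2 arcsin(0.07180) ≈ 8.2°.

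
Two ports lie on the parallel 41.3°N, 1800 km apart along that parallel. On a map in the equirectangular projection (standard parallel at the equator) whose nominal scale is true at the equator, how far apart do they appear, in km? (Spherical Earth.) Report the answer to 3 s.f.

For the equirectangular projection with φ₀ = 0 (plate carrée), h = 1 along meridians and k = sec φ along parallels.
Along the parallel, k = sec 41.3° = 1/0.7513 = 1.331.
Map distance = 1800 × 1.331 ≈ 2400 km.

2400 km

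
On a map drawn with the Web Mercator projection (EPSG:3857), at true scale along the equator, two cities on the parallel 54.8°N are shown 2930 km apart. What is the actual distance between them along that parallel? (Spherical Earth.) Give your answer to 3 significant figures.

1690 km

Mercator is conformal, so the point scale is isotropic: h = k = sec φ = 1/cos φ.
Along the parallel at 54.8°, map distances are exaggerated by k = sec 54.8° = 1.735.
True distance = 2930 / 1.735 = 2930 × cos 54.8° ≈ 1690 km.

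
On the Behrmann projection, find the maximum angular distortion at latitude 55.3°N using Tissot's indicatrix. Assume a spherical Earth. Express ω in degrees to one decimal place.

The Behrmann projection is cylindrical equal-area with φ₀ = 30°. Cylindrical equal-area (φ₀ = 30°): h = cos φ / cos 30° along meridians, k = cos 30° / cos φ along parallels; h·k = 1.
At 55.3°: h = 0.6573, k = 1.521; principal scales a = 1.521, b = 0.6573.
sin(ω/2) = (a − b)/(a + b) = 0.8639/2.179 = 0.3965, so ω = 2 arcsin(0.3965) ≈ 46.7°.

46.7°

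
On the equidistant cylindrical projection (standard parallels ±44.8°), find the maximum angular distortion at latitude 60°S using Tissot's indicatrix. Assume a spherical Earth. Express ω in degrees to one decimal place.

The equidistant cylindrical projection with φ₀ = 44.8° has h = 1 (meridians true) and k = cos φ₀ / cos φ along parallels.
At 60°: h = 1.000, k = 1.419; principal scales a = 1.419, b = 1.000.
sin(ω/2) = (a − b)/(a + b) = 0.4191/2.419 = 0.1733, so ω = 2 arcsin(0.1733) ≈ 20.0°.

20.0°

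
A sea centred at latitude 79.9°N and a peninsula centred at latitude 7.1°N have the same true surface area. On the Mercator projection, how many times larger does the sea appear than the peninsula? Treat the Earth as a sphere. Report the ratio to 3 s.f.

32.0

Mercator areal scale is sec²φ.
At 79.9°: sec²(79.9°) = 1/0.1754² = 32.52.
At 7.1°: sec²(7.1°) = 1/0.9923² = 1.016.
Ratio = 32.52/1.016 = cos²(7.1°)/cos²(79.9°) ≈ 32.0.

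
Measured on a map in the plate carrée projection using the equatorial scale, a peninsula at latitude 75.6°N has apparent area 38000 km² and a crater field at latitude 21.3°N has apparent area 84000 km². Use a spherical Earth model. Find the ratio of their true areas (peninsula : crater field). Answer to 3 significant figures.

Plate carrée has h = 1 and k = sec φ, giving areal scale sec φ; true area = (apparent area) · cos φ.
True area of peninsula: 38000 × cos(75.6°) = 38000 × 0.2487 = 9450 km².
True area of crater field: 84000 × cos(21.3°) = 84000 × 0.9317 = 78260 km².
Ratio = 9450 / 78260 ≈ 0.121.

0.121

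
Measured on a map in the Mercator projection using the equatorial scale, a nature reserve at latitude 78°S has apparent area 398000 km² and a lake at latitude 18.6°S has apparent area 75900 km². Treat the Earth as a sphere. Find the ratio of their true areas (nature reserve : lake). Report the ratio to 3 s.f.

Mercator's areal exaggeration is sec²φ; hence true area = (apparent area) · cos²φ.
True area of nature reserve: 398000 × cos²(78°) = 398000 × 0.04323 = 17200 km².
True area of lake: 75900 × cos²(18.6°) = 75900 × 0.8983 = 68180 km².
Ratio = 17200 / 68180 ≈ 0.252.

0.252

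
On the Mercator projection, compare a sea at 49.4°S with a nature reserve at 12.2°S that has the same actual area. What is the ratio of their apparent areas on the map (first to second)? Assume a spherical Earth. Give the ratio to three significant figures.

2.26

Mercator is conformal with k = sec φ, so areal scale = k² = sec²φ.
At 49.4°: sec²(49.4°) = 1/0.6508² = 2.361.
At 12.2°: sec²(12.2°) = 1/0.9774² = 1.047.
Ratio = 2.361/1.047 = cos²(12.2°)/cos²(49.4°) ≈ 2.26.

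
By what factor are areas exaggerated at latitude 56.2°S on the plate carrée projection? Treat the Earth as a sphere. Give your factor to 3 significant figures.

For the equirectangular projection with φ₀ = 0 (plate carrée), h = 1 along meridians and k = sec φ along parallels.
Areal scale = h·k = 1 × sec φ; at 56.2°, h = 1.000, k = 1.798, so h·k = 1.798.

1.80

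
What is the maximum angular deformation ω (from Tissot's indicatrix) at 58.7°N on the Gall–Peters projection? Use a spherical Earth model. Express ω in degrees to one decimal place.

The Gall–Peters projection is cylindrical equal-area with φ₀ = 45°. For cylindrical equal-area with standard parallel φ₀, h = cos φ / cos φ₀ and k = cos φ₀ / cos φ, so h·k = 1.
At 58.7°: h = 0.7347, k = 1.361; principal scales a = 1.361, b = 0.7347.
sin(ω/2) = (a − b)/(a + b) = 0.6264/2.096 = 0.2989, so ω = 2 arcsin(0.2989) ≈ 34.8°.

34.8°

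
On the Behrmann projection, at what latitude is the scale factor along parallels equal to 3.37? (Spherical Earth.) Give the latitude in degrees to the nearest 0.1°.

Behrmann is a cylindrical equal-area projection with standard parallels at ±30°. Cylindrical equal-area (φ₀ = 30°): h = cos φ / cos 30° along meridians, k = cos 30° / cos φ along parallels; h·k = 1.
k = cos φ₀ / cos φ = 3.37  ⇒  cos φ = cos 30° / 3.37 = 0.2570.
φ = arccos(0.2570) ≈ 75.1°.

75.1°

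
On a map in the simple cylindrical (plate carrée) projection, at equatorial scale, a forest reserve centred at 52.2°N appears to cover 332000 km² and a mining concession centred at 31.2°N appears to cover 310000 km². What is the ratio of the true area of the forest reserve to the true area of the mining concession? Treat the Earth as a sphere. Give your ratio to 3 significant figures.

Plate carrée has h = 1 and k = sec φ, giving areal scale sec φ; true area = (apparent area) · cos φ.
True area of forest reserve: 332000 × cos(52.2°) = 332000 × 0.6129 = 203500 km².
True area of mining concession: 310000 × cos(31.2°) = 310000 × 0.8554 = 265200 km².
Ratio = 203500 / 265200 ≈ 0.767.

0.767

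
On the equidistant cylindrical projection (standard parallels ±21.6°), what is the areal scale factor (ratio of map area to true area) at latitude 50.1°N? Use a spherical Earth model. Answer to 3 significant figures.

1.45

With standard parallel φ₀ = 21.6°, the equirectangular projection gives x = Rλ cos φ₀, y = Rφ, so h = 1 and k = cos 21.6° / cos φ.
Areal scale = h·k = 1 × cos φ₀ / cos φ; at 50.1°, h = 1.000, k = 1.449, so h·k = 1.449.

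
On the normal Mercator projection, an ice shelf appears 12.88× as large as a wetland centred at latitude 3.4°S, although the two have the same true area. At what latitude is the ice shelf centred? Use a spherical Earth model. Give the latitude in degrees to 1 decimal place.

73.9°

Mercator areal scale is sec²φ, so apparent-area ratio = sec²φ₁ / sec²φ₂ = cos²φ₂ / cos²φ₁.
cos²φ₂ / cos²φ₁ = 12.88  ⇒  cos φ₁ = cos 3.4° / √12.88 = 0.9982/3.589 = 0.2781.
φ₁ = arccos(0.2781) ≈ 73.9°.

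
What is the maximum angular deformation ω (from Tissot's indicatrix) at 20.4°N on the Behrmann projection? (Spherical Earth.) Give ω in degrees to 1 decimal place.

Behrmann is a cylindrical equal-area projection with standard parallels at ±30°. For cylindrical equal-area with standard parallel φ₀, h = cos φ / cos φ₀ and k = cos φ₀ / cos φ, so h·k = 1.
At 20.4°: h = 1.082, k = 0.9240; principal scales a = 1.082, b = 0.9240.
sin(ω/2) = (a − b)/(a + b) = 0.1583/2.006 = 0.07891, so ω = 2 arcsin(0.07891) ≈ 9.1°.

9.1°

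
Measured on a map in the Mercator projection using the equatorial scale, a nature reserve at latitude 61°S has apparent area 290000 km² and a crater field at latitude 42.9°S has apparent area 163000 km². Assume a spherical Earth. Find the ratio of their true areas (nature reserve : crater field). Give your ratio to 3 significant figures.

0.779

Mercator's areal exaggeration is sec²φ; hence true area = (apparent area) · cos²φ.
True area of nature reserve: 290000 × cos²(61°) = 290000 × 0.2350 = 68160 km².
True area of crater field: 163000 × cos²(42.9°) = 163000 × 0.5366 = 87470 km².
Ratio = 68160 / 87470 ≈ 0.779.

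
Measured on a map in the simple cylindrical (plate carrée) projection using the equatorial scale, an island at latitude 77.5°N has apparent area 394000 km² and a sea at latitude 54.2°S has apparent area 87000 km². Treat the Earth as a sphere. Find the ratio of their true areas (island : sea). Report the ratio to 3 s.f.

On the plate carrée, areal scale = h·k = 1 × sec φ, so true area = apparent × cos φ.
True area of island: 394000 × cos(77.5°) = 394000 × 0.2164 = 85280 km².
True area of sea: 87000 × cos(54.2°) = 87000 × 0.5850 = 50890 km².
Ratio = 85280 / 50890 ≈ 1.68.

1.68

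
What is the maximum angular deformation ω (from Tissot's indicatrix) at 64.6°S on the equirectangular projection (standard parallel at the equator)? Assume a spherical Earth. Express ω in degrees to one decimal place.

In the plate carrée (x = Rλ, y = Rφ), meridians are true-scale (h = 1) and parallels are stretched by k = sec φ.
At 64.6°: h = 1.000, k = 2.331; principal scales a = 2.331, b = 1.000.
sin(ω/2) = (a − b)/(a + b) = 1.331/3.331 = 0.3996, so ω = 2 arcsin(0.3996) ≈ 47.1°.

47.1°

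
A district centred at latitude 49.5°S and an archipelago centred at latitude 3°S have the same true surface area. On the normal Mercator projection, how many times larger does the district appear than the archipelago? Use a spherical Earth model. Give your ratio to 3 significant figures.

On Mercator, area is exaggerated by sec²φ = 1/cos²φ.
At 49.5°: sec²(49.5°) = 1/0.6494² = 2.371.
At 3°: sec²(3°) = 1/0.9986² = 1.003.
Ratio = 2.371/1.003 = cos²(3°)/cos²(49.5°) ≈ 2.36.

2.36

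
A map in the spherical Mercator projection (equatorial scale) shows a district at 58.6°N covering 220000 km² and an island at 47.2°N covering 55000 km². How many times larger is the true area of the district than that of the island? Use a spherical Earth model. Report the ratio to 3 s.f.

Mercator's areal exaggeration is sec²φ; hence true area = (apparent area) · cos²φ.
True area of district: 220000 × cos²(58.6°) = 220000 × 0.2715 = 59720 km².
True area of island: 55000 × cos²(47.2°) = 55000 × 0.4616 = 25390 km².
Ratio = 59720 / 25390 ≈ 2.35.

2.35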